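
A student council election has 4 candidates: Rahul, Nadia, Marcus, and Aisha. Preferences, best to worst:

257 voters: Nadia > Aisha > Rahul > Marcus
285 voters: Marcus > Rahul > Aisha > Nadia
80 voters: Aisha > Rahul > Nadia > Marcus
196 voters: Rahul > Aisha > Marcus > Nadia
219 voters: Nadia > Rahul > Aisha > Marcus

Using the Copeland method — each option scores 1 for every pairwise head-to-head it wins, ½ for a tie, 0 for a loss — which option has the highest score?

Rahul: beats Nadia, Marcus, and Aisha → score 3.
Nadia: beats Marcus; loses to Rahul and Aisha → score 1.
Marcus: loses to Rahul, Nadia, and Aisha → score 0.
Aisha: beats Nadia and Marcus; loses to Rahul → score 2.
Rahul has the best pairwise record.

Rahul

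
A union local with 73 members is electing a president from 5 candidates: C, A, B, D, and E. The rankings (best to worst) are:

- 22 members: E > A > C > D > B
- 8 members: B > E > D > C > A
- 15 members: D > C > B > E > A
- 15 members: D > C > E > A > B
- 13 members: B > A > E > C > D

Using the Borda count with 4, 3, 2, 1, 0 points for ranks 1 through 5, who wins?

E

C: 22·2 + 8·1 + 15·3 + 15·3 + 13·1 = 155
A: 22·3 + 8·0 + 15·0 + 15·1 + 13·3 = 120
B: 22·0 + 8·4 + 15·2 + 15·0 + 13·4 = 114
D: 22·1 + 8·2 + 15·4 + 15·4 + 13·0 = 158
E: 22·4 + 8·3 + 15·1 + 15·2 + 13·2 = 183
E has the highest Borda score (183).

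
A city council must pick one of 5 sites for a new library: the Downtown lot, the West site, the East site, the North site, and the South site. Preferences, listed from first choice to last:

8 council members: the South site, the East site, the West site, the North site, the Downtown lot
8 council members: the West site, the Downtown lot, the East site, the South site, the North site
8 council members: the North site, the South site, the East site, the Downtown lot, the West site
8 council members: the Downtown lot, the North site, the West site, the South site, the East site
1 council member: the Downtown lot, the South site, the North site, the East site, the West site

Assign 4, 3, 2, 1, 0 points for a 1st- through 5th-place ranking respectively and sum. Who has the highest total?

the South site

the Downtown lot: 8·0 + 8·3 + 8·1 + 8·4 + 1·4 = 68
the West site: 8·2 + 8·4 + 8·0 + 8·2 + 1·0 = 64
the East site: 8·3 + 8·2 + 8·2 + 8·0 + 1·1 = 57
the North site: 8·1 + 8·0 + 8·4 + 8·3 + 1·2 = 66
the South site: 8·4 + 8·1 + 8·3 + 8·1 + 1·3 = 75
the South site has the highest Borda score (75).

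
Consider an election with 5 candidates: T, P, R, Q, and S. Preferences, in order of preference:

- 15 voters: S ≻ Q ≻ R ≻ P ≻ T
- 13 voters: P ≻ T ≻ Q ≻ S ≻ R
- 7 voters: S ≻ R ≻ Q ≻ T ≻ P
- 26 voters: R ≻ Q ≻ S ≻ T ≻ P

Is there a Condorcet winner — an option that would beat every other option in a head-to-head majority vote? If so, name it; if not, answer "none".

Checking pairwise contests:
R beats T 48–13.
T beats P 33–28.
S beats R 35–26.
R beats Q 33–28.
Q beats S 39–22.
Every option loses at least one head-to-head, so there is no Condorcet winner.

none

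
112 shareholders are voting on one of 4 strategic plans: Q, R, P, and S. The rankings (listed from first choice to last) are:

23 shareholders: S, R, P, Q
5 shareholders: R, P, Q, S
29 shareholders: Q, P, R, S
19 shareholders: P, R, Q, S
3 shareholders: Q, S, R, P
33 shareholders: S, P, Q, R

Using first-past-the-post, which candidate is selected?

S

First-place votes: Q 32, R 5, P 19, S 56.
S has the most first-place votes.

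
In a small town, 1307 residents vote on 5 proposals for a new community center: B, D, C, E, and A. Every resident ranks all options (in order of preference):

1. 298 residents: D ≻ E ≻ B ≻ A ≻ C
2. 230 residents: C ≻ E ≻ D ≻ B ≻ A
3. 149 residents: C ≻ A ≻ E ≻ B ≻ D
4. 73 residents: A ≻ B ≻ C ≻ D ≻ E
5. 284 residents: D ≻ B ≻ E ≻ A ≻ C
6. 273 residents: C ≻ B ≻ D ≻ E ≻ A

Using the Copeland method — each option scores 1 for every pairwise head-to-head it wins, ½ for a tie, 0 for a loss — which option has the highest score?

B: beats C and A; loses to D and E → score 2.
D: beats B, E, and A; loses to C → score 3.
C: beats D and E; loses to B and A → score 2.
E: beats B and A; loses to D and C → score 2.
A: beats C; loses to B, D, and E → score 1.
D has the best pairwise record.

D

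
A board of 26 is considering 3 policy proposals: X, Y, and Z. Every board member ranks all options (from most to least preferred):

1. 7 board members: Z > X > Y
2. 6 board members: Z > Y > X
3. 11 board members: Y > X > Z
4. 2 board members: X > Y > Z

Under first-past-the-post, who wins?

First-place votes: X 2, Y 11, Z 13.
Z has the most first-place votes.

Z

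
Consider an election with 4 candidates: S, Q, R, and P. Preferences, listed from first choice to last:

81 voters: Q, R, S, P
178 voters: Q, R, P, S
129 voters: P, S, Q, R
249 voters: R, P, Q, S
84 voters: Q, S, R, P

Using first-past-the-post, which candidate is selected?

Q

First-place votes: S 0, Q 343, R 249, P 129.
Q has the most first-place votes.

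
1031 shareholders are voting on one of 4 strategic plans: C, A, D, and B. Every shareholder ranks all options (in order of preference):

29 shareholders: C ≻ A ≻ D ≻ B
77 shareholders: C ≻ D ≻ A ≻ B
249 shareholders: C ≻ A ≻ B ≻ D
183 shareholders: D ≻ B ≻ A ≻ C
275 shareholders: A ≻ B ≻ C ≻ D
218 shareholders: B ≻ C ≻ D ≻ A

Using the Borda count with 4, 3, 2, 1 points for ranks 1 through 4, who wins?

B

C: 29·4 + 77·4 + 249·4 + 183·1 + 275·2 + 218·3 = 2807
A: 29·3 + 77·2 + 249·3 + 183·2 + 275·4 + 218·1 = 2672
D: 29·2 + 77·3 + 249·1 + 183·4 + 275·1 + 218·2 = 1981
B: 29·1 + 77·1 + 249·2 + 183·3 + 275·3 + 218·4 = 2850
B has the highest Borda score (2850).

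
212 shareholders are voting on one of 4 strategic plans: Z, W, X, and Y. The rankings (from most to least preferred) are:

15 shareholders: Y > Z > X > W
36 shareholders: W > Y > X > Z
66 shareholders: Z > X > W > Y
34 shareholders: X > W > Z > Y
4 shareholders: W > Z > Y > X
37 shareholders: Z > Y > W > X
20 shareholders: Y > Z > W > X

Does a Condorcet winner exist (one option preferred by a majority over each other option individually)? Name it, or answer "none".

Z vs W: 138–74 for Z.
Z vs X: 142–70 for Z.
Z vs Y: 141–71 for Z.
Z beats every other option head-to-head.

Z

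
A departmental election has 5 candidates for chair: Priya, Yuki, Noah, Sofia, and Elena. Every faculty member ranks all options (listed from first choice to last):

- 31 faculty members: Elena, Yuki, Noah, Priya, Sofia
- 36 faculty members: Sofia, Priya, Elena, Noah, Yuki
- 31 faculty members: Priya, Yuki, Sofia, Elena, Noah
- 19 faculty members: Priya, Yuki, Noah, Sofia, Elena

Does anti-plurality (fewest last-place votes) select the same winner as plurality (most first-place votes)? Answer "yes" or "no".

Anti-plurality — last-place votes: Priya 0, Yuki 36, Noah 31, Sofia 31, Elena 19. Winner: Priya.
Plurality — first-place votes: Priya 50, Yuki 0, Noah 0, Sofia 36, Elena 31. Winner: Priya.
The two methods agree.

yes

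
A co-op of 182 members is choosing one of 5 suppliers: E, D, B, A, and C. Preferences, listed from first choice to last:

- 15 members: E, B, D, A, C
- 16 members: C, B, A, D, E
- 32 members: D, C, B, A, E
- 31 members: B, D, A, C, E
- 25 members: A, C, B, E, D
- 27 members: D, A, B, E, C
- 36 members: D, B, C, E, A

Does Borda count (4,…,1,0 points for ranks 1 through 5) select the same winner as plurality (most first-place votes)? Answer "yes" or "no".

yes

Borda — scores: E 148, D 519, B 493, A 322, C 338. Winner: D.
Plurality — first-place votes: E 15, D 95, B 31, A 25, C 16. Winner: D.
The two methods agree.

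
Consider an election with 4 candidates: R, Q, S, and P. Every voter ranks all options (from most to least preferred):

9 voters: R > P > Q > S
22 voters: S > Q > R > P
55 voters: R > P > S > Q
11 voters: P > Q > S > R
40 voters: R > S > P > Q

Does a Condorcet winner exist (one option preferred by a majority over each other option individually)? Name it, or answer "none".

R vs Q: 104–33 for R.
R vs S: 104–33 for R.
R vs P: 126–11 for R.
R beats every other option head-to-head.

R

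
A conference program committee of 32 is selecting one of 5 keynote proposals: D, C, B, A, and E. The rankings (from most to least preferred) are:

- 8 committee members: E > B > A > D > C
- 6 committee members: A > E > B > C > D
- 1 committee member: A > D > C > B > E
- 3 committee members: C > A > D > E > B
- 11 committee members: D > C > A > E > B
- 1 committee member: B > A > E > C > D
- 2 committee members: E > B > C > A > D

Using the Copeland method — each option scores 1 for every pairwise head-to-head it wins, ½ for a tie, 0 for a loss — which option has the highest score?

A

D: beats C; loses to B, A, and E → score 1.
C: ties A; loses to D, B, and E → score 0.5.
B: beats D and C; loses to A and E → score 2.
A: beats D, B, and E; ties C → score 3.5.
E: beats D, C, and B; loses to A → score 3.
A has the best pairwise record.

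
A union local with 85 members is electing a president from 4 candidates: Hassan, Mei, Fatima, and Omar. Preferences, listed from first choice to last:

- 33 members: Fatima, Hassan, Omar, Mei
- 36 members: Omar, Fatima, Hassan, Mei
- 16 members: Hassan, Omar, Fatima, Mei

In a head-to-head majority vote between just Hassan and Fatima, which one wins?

Fatima

Voters preferring Hassan to Fatima: 16; preferring Fatima to Hassan: 69.
Fatima wins the head-to-head.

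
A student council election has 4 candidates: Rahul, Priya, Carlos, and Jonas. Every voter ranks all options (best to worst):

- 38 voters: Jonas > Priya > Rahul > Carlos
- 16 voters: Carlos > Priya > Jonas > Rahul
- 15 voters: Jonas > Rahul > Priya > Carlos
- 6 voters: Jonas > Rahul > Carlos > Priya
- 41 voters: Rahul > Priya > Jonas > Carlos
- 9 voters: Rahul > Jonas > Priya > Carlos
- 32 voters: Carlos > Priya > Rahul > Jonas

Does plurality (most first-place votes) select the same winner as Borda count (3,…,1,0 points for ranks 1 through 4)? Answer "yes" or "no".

Plurality — first-place votes: Rahul 50, Priya 0, Carlos 48, Jonas 59. Winner: Jonas.
Borda — scores: Rahul 262, Priya 278, Carlos 150, Jonas 252. Winner: Priya.
The two methods disagree.

no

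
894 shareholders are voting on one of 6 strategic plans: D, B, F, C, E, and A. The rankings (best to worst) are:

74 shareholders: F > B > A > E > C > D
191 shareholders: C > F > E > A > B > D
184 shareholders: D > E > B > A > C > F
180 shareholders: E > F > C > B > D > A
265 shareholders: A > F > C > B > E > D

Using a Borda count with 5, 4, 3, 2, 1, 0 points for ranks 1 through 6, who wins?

D: 74·0 + 191·0 + 184·5 + 180·1 + 265·0 = 1100
B: 74·4 + 191·1 + 184·3 + 180·2 + 265·2 = 1929
F: 74·5 + 191·4 + 184·0 + 180·4 + 265·4 = 2914
C: 74·1 + 191·5 + 184·1 + 180·3 + 265·3 = 2548
E: 74·2 + 191·3 + 184·4 + 180·5 + 265·1 = 2622
A: 74·3 + 191·2 + 184·2 + 180·0 + 265·5 = 2297
F has the highest Borda score (2914).

F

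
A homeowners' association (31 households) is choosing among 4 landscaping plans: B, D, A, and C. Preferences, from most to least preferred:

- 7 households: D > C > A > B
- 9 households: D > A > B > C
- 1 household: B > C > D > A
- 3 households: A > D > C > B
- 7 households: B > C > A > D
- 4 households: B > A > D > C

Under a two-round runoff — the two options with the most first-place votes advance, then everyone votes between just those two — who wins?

Round 1 first-place votes: B 12, D 16, A 3, C 0.
D and B advance.
Runoff: D is preferred to B by 19 voters; B by 12.
D wins the runoff.

D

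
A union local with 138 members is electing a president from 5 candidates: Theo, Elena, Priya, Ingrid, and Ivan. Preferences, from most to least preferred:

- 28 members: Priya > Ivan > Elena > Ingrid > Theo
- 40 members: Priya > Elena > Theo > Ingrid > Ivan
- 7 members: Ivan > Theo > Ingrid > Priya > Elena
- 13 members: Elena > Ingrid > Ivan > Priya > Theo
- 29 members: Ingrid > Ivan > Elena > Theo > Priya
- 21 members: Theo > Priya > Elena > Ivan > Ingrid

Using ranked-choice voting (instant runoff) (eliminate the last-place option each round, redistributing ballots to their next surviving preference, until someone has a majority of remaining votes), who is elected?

Round 1: Theo 21, Elena 13, Priya 68, Ingrid 29, Ivan 7. Eliminate Ivan.
Round 2: Theo 28, Elena 13, Priya 68, Ingrid 29. Eliminate Elena.
Round 3: Theo 28, Priya 68, Ingrid 42. Eliminate Theo.
Round 4: Priya 89, Ingrid 49. Priya has a majority.

Priya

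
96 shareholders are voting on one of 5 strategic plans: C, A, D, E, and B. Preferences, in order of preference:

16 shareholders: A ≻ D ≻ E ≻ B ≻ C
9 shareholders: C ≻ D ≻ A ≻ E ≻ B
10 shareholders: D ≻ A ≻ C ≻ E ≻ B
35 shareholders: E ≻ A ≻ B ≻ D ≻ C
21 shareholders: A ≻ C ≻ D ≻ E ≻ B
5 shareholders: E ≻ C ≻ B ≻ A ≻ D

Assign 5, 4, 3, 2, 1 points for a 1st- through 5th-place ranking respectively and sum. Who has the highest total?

C: 16·1 + 9·5 + 10·3 + 35·1 + 21·4 + 5·4 = 230
A: 16·5 + 9·3 + 10·4 + 35·4 + 21·5 + 5·2 = 402
D: 16·4 + 9·4 + 10·5 + 35·2 + 21·3 + 5·1 = 288
E: 16·3 + 9·2 + 10·2 + 35·5 + 21·2 + 5·5 = 328
B: 16·2 + 9·1 + 10·1 + 35·3 + 21·1 + 5·3 = 192
A has the highest Borda score (402).

A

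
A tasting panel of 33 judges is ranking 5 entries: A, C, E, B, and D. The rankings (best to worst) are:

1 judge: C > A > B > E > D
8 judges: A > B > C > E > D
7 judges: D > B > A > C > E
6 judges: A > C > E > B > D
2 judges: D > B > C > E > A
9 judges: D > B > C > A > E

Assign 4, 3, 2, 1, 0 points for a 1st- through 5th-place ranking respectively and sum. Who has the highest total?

B

A: 1·3 + 8·4 + 7·2 + 6·4 + 2·0 + 9·1 = 82
C: 1·4 + 8·2 + 7·1 + 6·3 + 2·2 + 9·2 = 67
E: 1·1 + 8·1 + 7·0 + 6·2 + 2·1 + 9·0 = 23
B: 1·2 + 8·3 + 7·3 + 6·1 + 2·3 + 9·3 = 86
D: 1·0 + 8·0 + 7·4 + 6·0 + 2·4 + 9·4 = 72
B has the highest Borda score (86).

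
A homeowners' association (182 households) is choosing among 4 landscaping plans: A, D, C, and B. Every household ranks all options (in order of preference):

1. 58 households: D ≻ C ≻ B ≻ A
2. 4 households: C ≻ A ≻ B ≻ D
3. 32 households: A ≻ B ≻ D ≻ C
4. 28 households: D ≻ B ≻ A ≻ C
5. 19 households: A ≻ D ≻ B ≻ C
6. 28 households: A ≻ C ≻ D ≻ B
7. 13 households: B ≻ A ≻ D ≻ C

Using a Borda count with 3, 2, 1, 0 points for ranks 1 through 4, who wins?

A: 58·0 + 4·2 + 32·3 + 28·1 + 19·3 + 28·3 + 13·2 = 299
D: 58·3 + 4·0 + 32·1 + 28·3 + 19·2 + 28·1 + 13·1 = 369
C: 58·2 + 4·3 + 32·0 + 28·0 + 19·0 + 28·2 + 13·0 = 184
B: 58·1 + 4·1 + 32·2 + 28·2 + 19·1 + 28·0 + 13·3 = 240
D has the highest Borda score (369).

D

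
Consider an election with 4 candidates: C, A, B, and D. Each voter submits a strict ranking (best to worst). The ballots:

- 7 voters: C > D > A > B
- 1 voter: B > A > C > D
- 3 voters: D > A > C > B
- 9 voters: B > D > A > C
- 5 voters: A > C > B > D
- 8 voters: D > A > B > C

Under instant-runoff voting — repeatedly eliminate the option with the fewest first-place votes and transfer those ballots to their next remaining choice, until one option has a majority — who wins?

Round 1: C 7, A 5, B 10, D 11. Eliminate A.
Round 2: C 12, B 10, D 11. Eliminate B.
Round 3: C 13, D 20. D has a majority.

D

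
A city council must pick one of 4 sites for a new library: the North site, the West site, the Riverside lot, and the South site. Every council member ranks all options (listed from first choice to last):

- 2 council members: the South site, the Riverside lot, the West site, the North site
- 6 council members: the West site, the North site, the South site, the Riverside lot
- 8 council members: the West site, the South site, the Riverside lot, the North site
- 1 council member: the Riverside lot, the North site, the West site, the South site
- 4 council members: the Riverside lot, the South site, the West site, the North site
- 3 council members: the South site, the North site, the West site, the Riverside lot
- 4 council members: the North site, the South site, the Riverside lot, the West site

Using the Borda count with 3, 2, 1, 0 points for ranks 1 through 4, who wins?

the North site: 2·0 + 6·2 + 8·0 + 1·2 + 4·0 + 3·2 + 4·3 = 32
the West site: 2·1 + 6·3 + 8·3 + 1·1 + 4·1 + 3·1 + 4·0 = 52
the Riverside lot: 2·2 + 6·0 + 8·1 + 1·3 + 4·3 + 3·0 + 4·1 = 31
the South site: 2·3 + 6·1 + 8·2 + 1·0 + 4·2 + 3·3 + 4·2 = 53
the South site has the highest Borda score (53).

the South site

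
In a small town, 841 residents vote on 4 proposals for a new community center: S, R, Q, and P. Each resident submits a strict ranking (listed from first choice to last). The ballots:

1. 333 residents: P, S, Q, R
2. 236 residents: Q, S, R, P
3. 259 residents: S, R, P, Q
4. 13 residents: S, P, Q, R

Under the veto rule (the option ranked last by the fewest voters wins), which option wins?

S

Last-place votes: S 0, R 346, Q 259, P 236.
S is ranked last by the fewest voters, so S wins.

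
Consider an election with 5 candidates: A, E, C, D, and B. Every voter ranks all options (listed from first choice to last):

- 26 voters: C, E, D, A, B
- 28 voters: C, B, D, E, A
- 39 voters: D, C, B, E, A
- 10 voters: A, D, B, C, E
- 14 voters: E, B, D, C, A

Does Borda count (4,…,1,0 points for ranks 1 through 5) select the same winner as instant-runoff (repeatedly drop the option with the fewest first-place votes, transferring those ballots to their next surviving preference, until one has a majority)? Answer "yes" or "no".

Borda — scores: A 66, E 201, C 357, D 322, B 224. Winner: C.
Instant-runoff — R1 A 10, E 14, C 54, D 39, B 0 (B out); R2 A 10, E 14, C 54, D 39 (A out); R3 E 14, C 54, D 49 (E out); R4 C 54, D 63 (D winner). Winner: D.
The two methods disagree.

no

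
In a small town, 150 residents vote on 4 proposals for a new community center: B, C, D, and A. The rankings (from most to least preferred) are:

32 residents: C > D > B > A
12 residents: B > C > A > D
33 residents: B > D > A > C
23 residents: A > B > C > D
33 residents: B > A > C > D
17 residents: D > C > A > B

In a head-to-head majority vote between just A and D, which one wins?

D

Voters preferring A to D: 68; preferring D to A: 82.
D wins the head-to-head.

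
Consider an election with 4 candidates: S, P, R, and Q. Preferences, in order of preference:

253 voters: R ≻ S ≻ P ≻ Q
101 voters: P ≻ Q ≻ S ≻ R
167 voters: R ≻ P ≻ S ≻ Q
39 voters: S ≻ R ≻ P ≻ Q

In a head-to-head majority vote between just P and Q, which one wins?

Voters preferring P to Q: 560; preferring Q to P: 0.
P wins the head-to-head.

P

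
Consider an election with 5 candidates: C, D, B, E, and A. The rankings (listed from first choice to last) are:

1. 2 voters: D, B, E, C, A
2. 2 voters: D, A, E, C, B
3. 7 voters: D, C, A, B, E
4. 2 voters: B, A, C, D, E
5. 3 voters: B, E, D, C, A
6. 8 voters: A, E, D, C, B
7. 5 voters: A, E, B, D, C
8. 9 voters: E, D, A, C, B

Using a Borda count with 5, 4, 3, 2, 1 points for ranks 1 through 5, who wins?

D

C: 2·2 + 2·2 + 7·4 + 2·3 + 3·2 + 8·2 + 5·1 + 9·2 = 87
D: 2·5 + 2·5 + 7·5 + 2·2 + 3·3 + 8·3 + 5·2 + 9·4 = 138
B: 2·4 + 2·1 + 7·2 + 2·5 + 3·5 + 8·1 + 5·3 + 9·1 = 81
E: 2·3 + 2·3 + 7·1 + 2·1 + 3·4 + 8·4 + 5·4 + 9·5 = 130
A: 2·1 + 2·4 + 7·3 + 2·4 + 3·1 + 8·5 + 5·5 + 9·3 = 134
D has the highest Borda score (138).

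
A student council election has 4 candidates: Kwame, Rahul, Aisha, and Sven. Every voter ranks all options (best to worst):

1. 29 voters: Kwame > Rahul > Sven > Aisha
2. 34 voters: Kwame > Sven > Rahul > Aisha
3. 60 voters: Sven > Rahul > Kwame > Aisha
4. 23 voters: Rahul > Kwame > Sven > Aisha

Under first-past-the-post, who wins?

First-place votes: Kwame 63, Rahul 23, Aisha 0, Sven 60.
Kwame has the most first-place votes.

Kwame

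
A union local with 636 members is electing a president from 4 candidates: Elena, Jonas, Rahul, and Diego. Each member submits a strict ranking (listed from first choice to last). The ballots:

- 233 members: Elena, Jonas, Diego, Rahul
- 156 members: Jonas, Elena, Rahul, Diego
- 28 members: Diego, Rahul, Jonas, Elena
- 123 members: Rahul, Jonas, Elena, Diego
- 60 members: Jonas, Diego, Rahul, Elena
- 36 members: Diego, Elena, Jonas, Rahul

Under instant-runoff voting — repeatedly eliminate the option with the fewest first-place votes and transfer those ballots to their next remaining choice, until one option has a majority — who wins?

Jonas

Round 1: Elena 233, Jonas 216, Rahul 123, Diego 64. Eliminate Diego.
Round 2: Elena 269, Jonas 216, Rahul 151. Eliminate Rahul.
Round 3: Elena 269, Jonas 367. Jonas has a majority.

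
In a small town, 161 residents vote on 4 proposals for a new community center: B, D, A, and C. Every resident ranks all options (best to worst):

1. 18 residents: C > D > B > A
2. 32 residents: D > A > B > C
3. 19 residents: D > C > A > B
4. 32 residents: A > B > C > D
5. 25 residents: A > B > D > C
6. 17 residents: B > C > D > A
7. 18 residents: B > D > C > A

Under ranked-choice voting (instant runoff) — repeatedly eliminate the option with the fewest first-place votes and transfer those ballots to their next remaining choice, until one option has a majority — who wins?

D

Round 1: B 35, D 51, A 57, C 18. Eliminate C.
Round 2: B 35, D 69, A 57. Eliminate B.
Round 3: D 104, A 57. D has a majority.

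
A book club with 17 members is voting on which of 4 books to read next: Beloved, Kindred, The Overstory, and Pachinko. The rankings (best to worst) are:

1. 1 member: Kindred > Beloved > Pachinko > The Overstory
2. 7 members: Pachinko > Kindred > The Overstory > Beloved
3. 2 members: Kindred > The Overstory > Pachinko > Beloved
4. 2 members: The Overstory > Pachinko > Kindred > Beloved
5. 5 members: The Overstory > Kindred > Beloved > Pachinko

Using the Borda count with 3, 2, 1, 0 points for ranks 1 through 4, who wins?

Beloved: 1·2 + 7·0 + 2·0 + 2·0 + 5·1 = 7
Kindred: 1·3 + 7·2 + 2·3 + 2·1 + 5·2 = 35
The Overstory: 1·0 + 7·1 + 2·2 + 2·3 + 5·3 = 32
Pachinko: 1·1 + 7·3 + 2·1 + 2·2 + 5·0 = 28
Kindred has the highest Borda score (35).

Kindred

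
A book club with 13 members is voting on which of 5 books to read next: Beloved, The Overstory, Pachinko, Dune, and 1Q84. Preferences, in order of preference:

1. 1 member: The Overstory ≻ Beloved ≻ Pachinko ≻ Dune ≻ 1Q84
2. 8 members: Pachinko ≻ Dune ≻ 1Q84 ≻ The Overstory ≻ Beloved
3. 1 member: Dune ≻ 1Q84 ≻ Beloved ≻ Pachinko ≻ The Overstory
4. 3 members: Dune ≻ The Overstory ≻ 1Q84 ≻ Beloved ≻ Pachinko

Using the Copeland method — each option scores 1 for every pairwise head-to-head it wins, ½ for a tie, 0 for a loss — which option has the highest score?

Pachinko

Beloved: loses to The Overstory, Pachinko, Dune, and 1Q84 → score 0.
The Overstory: beats Beloved; loses to Pachinko, Dune, and 1Q84 → score 1.
Pachinko: beats Beloved, The Overstory, Dune, and 1Q84 → score 4.
Dune: beats Beloved, The Overstory, and 1Q84; loses to Pachinko → score 3.
1Q84: beats Beloved and The Overstory; loses to Pachinko and Dune → score 2.
Pachinko has the best pairwise record.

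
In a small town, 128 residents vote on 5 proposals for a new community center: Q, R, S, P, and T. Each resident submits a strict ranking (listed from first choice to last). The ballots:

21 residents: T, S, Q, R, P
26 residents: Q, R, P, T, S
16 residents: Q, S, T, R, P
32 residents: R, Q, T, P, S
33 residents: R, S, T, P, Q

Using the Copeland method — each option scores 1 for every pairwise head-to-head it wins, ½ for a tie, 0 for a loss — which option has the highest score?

Q: beats S, P, and T; loses to R → score 3.
R: beats Q, S, P, and T → score 4.
S: beats P; loses to Q, R, and T → score 1.
P: loses to Q, R, S, and T → score 0.
T: beats S and P; loses to Q and R → score 2.
R has the best pairwise record.

R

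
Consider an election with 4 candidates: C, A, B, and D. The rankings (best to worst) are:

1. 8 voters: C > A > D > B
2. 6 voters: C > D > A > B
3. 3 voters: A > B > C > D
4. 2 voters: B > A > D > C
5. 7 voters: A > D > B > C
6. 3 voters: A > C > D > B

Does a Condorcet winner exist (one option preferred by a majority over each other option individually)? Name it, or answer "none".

A vs C: 15–14 for A.
A vs B: 27–2 for A.
A vs D: 23–6 for A.
A beats every other option head-to-head.

A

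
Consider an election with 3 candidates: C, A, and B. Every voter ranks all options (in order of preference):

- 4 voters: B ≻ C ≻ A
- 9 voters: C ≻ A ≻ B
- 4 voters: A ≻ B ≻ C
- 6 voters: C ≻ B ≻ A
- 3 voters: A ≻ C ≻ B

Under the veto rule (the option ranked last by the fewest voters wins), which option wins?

C

Last-place votes: C 4, A 10, B 12.
C is ranked last by the fewest voters, so C wins.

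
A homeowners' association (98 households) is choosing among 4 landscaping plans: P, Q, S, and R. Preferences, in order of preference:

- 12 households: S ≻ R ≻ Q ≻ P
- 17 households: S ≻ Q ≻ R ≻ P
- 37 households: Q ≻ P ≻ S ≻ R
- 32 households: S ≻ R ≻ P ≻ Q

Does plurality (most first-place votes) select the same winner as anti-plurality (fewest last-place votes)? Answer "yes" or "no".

Plurality — first-place votes: P 0, Q 37, S 61, R 0. Winner: S.
Anti-plurality — last-place votes: P 29, Q 32, S 0, R 37. Winner: S.
The two methods agree.

yes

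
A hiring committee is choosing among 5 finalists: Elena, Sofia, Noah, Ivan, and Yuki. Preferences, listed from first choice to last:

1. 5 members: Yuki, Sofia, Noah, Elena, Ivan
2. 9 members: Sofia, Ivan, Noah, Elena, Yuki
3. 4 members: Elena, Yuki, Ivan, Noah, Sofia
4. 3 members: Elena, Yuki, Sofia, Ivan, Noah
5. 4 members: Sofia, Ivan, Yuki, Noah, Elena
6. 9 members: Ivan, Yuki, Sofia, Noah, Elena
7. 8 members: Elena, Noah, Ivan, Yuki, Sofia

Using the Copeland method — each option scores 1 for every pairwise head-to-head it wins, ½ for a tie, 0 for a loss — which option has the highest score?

Ivan

Elena: beats Yuki; loses to Sofia, Noah, and Ivan → score 1.
Sofia: beats Elena and Noah; ties Ivan; loses to Yuki → score 2.5.
Noah: beats Elena; loses to Sofia, Ivan, and Yuki → score 1.
Ivan: beats Elena, Noah, and Yuki; ties Sofia → score 3.5.
Yuki: beats Sofia and Noah; loses to Elena and Ivan → score 2.
Ivan has the best pairwise record.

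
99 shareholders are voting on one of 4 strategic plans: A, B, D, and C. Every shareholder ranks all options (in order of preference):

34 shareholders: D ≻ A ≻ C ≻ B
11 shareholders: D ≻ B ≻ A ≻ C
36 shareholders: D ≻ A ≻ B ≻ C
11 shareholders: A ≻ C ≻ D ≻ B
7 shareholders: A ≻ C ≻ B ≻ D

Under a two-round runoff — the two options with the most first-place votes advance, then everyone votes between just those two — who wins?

D

Round 1 first-place votes: A 18, B 0, D 81, C 0.
D and A advance.
Runoff: D is preferred to A by 81 voters; A by 18.
D wins the runoff.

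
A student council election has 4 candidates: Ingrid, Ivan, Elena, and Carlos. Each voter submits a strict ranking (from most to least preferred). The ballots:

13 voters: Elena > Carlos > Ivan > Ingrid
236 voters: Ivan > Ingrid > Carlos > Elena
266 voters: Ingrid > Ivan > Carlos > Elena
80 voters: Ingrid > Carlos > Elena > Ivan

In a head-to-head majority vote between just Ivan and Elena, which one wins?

Voters preferring Ivan to Elena: 502; preferring Elena to Ivan: 93.
Ivan wins the head-to-head.

Ivan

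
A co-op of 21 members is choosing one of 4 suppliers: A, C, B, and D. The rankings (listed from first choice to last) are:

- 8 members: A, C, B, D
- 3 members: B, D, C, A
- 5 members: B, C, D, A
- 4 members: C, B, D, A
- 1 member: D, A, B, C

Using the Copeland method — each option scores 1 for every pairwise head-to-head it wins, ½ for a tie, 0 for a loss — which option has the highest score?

C

A: loses to C, B, and D → score 0.
C: beats A, B, and D → score 3.
B: beats A and D; loses to C → score 2.
D: beats A; loses to C and B → score 1.
C has the best pairwise record.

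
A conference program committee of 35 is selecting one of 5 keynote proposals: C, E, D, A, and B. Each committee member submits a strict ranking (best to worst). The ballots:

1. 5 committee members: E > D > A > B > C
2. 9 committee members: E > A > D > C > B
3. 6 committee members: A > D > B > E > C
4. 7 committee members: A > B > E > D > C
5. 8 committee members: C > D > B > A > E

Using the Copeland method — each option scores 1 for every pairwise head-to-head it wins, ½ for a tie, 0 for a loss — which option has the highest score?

A

C: loses to E, D, A, and B → score 0.
E: beats C and D; loses to A and B → score 2.
D: beats C and B; loses to E and A → score 2.
A: beats C, E, D, and B → score 4.
B: beats C and E; loses to D and A → score 2.
A has the best pairwise record.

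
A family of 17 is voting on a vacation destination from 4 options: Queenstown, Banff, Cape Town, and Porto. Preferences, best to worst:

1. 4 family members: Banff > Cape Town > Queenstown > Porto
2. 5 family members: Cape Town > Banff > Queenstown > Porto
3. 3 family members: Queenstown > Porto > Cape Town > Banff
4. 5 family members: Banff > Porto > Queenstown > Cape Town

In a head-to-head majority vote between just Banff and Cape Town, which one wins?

Banff

Voters preferring Banff to Cape Town: 9; preferring Cape Town to Banff: 8.
Banff wins the head-to-head.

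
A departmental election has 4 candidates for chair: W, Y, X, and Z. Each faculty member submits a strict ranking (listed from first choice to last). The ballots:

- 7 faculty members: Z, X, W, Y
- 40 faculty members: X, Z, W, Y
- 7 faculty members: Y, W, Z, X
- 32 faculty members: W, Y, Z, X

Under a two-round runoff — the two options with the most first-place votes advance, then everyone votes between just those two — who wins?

Round 1 first-place votes: W 32, Y 7, X 40, Z 7.
X and W advance.
Runoff: X is preferred to W by 47 voters; W by 39.
X wins the runoff.

X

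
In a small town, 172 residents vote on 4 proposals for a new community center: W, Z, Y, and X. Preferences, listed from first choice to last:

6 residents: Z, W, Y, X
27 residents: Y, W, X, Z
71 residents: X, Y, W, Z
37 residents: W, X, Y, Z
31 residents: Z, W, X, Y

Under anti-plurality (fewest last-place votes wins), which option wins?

Last-place votes: W 0, Z 135, Y 31, X 6.
W is ranked last by the fewest voters, so W wins.

W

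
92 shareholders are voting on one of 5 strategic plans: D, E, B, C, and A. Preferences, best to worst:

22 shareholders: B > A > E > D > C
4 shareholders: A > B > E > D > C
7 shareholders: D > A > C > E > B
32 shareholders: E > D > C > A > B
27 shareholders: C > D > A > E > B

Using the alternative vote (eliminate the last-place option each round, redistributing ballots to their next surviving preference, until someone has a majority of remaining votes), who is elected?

Round 1: D 7, E 32, B 22, C 27, A 4. Eliminate A.
Round 2: D 7, E 32, B 26, C 27. Eliminate D.
Round 3: E 32, B 26, C 34. Eliminate B.
Round 4: E 58, C 34. E has a majority.

E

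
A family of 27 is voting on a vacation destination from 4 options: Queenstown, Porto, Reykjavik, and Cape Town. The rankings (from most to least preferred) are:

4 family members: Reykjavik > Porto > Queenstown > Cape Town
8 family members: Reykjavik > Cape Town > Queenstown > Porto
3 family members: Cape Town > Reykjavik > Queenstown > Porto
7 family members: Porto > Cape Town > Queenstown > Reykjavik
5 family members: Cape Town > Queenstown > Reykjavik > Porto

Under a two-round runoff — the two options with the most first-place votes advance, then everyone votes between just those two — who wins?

Round 1 first-place votes: Queenstown 0, Porto 7, Reykjavik 12, Cape Town 8.
Reykjavik and Cape Town advance.
Runoff: Reykjavik is preferred to Cape Town by 12 voters; Cape Town by 15.
Cape Town wins the runoff.

Cape Town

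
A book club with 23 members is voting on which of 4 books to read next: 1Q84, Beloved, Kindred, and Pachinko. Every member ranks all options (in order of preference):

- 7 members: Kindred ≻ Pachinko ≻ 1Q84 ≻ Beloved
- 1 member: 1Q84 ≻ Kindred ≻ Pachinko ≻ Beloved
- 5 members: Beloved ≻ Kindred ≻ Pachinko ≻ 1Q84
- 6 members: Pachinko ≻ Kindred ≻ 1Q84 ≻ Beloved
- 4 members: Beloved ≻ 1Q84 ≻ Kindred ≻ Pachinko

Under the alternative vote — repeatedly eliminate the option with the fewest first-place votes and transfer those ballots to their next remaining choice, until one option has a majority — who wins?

Round 1: 1Q84 1, Beloved 9, Kindred 7, Pachinko 6. Eliminate 1Q84.
Round 2: Beloved 9, Kindred 8, Pachinko 6. Eliminate Pachinko.
Round 3: Beloved 9, Kindred 14. Kindred has a majority.

Kindred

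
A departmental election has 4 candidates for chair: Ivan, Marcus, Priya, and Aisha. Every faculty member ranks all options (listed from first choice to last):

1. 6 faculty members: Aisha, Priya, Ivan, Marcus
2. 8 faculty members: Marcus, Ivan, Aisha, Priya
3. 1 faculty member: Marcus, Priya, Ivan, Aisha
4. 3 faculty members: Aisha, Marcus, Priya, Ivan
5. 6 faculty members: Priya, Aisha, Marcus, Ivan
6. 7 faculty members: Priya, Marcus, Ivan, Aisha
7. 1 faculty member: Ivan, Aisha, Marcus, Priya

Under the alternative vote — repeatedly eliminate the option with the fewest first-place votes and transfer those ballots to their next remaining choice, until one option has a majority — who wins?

Round 1: Ivan 1, Marcus 9, Priya 13, Aisha 9. Eliminate Ivan.
Round 2: Marcus 9, Priya 13, Aisha 10. Eliminate Marcus.
Round 3: Priya 14, Aisha 18. Aisha has a majority.

Aisha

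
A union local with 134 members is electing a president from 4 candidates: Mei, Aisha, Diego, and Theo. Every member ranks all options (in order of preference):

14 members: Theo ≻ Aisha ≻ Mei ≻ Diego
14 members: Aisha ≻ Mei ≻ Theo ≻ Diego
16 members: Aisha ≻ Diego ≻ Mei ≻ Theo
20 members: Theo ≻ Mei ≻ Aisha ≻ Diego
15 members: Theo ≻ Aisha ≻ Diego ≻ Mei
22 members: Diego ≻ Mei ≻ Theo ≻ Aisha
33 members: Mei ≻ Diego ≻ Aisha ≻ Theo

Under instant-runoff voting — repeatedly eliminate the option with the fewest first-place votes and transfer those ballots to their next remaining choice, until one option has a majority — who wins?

Round 1: Mei 33, Aisha 30, Diego 22, Theo 49. Eliminate Diego.
Round 2: Mei 55, Aisha 30, Theo 49. Eliminate Aisha.
Round 3: Mei 85, Theo 49. Mei has a majority.

Mei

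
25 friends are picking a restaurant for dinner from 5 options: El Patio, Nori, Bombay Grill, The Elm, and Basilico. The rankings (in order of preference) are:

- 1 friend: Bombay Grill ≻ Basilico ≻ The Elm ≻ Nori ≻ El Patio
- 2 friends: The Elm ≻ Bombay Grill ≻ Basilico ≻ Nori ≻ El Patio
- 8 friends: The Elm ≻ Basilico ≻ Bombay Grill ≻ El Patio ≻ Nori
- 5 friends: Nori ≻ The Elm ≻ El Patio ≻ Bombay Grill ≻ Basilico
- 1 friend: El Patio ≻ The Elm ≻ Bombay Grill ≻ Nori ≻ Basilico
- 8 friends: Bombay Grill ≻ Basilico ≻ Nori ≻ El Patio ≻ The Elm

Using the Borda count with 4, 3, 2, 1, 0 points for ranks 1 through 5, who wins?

El Patio: 1·0 + 2·0 + 8·1 + 5·2 + 1·4 + 8·1 = 30
Nori: 1·1 + 2·1 + 8·0 + 5·4 + 1·1 + 8·2 = 40
Bombay Grill: 1·4 + 2·3 + 8·2 + 5·1 + 1·2 + 8·4 = 65
The Elm: 1·2 + 2·4 + 8·4 + 5·3 + 1·3 + 8·0 = 60
Basilico: 1·3 + 2·2 + 8·3 + 5·0 + 1·0 + 8·3 = 55
Bombay Grill has the highest Borda score (65).

Bombay Grill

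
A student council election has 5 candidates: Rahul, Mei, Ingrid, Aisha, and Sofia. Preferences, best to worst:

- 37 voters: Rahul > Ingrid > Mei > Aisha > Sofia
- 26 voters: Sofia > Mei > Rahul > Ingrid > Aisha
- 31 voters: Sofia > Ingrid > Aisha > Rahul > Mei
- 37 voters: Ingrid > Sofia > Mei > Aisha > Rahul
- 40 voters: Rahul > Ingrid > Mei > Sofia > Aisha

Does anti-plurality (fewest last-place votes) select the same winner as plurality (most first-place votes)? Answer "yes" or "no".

no

Anti-plurality — last-place votes: Rahul 37, Mei 31, Ingrid 0, Aisha 66, Sofia 37. Winner: Ingrid.
Plurality — first-place votes: Rahul 77, Mei 0, Ingrid 37, Aisha 0, Sofia 57. Winner: Rahul.
The two methods disagree.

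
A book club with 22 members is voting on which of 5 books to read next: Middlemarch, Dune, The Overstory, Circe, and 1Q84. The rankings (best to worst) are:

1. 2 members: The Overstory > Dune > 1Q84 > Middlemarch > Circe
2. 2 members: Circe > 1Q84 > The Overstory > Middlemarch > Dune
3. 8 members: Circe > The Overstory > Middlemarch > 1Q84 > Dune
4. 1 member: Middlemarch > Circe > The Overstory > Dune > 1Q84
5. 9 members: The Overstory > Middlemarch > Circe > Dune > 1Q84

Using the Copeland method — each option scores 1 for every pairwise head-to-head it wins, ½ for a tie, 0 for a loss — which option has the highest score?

Middlemarch: beats Dune, Circe, and 1Q84; loses to The Overstory → score 3.
Dune: beats 1Q84; loses to Middlemarch, The Overstory, and Circe → score 1.
The Overstory: beats Middlemarch, Dune, and 1Q84; ties Circe → score 3.5.
Circe: beats Dune and 1Q84; ties The Overstory; loses to Middlemarch → score 2.5.
1Q84: loses to Middlemarch, Dune, The Overstory, and Circe → score 0.
The Overstory has the best pairwise record.

The Overstory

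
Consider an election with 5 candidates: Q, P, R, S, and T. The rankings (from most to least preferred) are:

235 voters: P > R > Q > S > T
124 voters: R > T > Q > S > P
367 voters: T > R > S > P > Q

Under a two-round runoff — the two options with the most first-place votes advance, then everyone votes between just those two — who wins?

T

Round 1 first-place votes: Q 0, P 235, R 124, S 0, T 367.
T and P advance.
Runoff: T is preferred to P by 491 voters; P by 235.
T wins the runoff.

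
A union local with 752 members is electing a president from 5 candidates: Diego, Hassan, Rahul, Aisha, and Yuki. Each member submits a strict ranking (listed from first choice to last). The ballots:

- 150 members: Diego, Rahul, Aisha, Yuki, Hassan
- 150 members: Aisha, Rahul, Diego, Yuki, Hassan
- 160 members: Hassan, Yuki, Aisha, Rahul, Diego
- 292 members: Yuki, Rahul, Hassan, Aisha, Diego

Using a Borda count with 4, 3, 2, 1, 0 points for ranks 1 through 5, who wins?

Diego: 150·4 + 150·2 + 160·0 + 292·0 = 900
Hassan: 150·0 + 150·0 + 160·4 + 292·2 = 1224
Rahul: 150·3 + 150·3 + 160·1 + 292·3 = 1936
Aisha: 150·2 + 150·4 + 160·2 + 292·1 = 1512
Yuki: 150·1 + 150·1 + 160·3 + 292·4 = 1948
Yuki has the highest Borda score (1948).

Yuki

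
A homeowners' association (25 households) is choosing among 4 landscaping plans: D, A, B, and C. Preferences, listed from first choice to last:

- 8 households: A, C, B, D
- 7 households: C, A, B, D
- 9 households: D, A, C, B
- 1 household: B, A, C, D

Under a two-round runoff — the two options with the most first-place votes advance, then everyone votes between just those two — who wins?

A

Round 1 first-place votes: D 9, A 8, B 1, C 7.
D and A advance.
Runoff: D is preferred to A by 9 voters; A by 16.
A wins the runoff.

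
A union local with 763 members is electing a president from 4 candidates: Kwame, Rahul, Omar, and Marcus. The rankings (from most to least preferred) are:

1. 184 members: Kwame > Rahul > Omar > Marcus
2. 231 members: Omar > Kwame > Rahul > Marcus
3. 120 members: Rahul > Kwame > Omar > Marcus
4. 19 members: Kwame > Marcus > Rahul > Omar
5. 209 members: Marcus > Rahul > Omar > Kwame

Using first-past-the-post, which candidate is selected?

First-place votes: Kwame 203, Rahul 120, Omar 231, Marcus 209.
Omar has the most first-place votes.

Omar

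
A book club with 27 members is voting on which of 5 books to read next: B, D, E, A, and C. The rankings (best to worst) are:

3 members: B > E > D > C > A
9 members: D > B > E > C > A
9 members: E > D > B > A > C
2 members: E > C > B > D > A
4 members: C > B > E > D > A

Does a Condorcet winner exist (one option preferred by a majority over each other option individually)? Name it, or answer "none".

Checking pairwise contests:
D beats B 18–9.
E beats D 18–9.
B beats E 16–11.
B beats A 27–0.
B beats C 21–6.
Every option loses at least one head-to-head, so there is no Condorcet winner.

none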